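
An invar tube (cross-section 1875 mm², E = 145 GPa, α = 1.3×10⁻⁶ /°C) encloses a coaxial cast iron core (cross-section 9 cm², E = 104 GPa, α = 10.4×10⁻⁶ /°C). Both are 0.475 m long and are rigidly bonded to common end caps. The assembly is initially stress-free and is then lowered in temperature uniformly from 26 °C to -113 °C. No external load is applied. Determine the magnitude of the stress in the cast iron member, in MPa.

Equilibrium of a rigid end plate with no external load gives equal and opposite internal forces ±P in the two members. Since α_{cast iron} > α_{invar}, cooling drives the cast iron into tension and the invar into compression.
Compatibility of the two members (thermal + elastic change equal): (α₁ − α₂)ΔT = P·[1/(A₁E₁) + 1/(A₂E₂)].
|α₁ − α₂|·ΔT = 9.1×10⁻⁶ × 139 = 0.001265.
1/(A₁E₁) + 1/(A₂E₂) = 1/(1875×145×10³) + 1/(900×104×10³) = 1.436×10⁻⁸ N⁻¹.
P = 0.001265 / 1.436×10⁻⁸ = 88070 N = 88.07 kN.
σ_{cast iron} = P/A₂ = 88070/900 = 97.86 MPa, tensile.

σ ≈ 97.9 MPa (tensile)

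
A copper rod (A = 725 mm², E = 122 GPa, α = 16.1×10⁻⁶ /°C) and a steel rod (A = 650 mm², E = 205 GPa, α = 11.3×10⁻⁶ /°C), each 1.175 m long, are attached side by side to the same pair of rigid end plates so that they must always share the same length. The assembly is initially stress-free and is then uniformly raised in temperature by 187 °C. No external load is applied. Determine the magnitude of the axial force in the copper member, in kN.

P ≈ 47.7 kN (compressive in the copper)

Both members must finish at the same length. With the larger α, the copper tends to over-expand; the plates restrain it, putting the copper in compression and the steel in tension. With no external load the two internal forces are equal and opposite, magnitude P.
Compatibility of the two members (thermal + elastic change equal): (α₁ − α₂)ΔT = P·[1/(A₁E₁) + 1/(A₂E₂)].
|α₁ − α₂|·ΔT = 4.8×10⁻⁶ × 187 = 0.0008976.
1/(A₁E₁) + 1/(A₂E₂) = 1/(725×122×10³) + 1/(650×205×10³) = 1.881×10⁻⁸ N⁻¹.
So P = 0.0008976 / 1.881×10⁻⁸ = 47.72 kN.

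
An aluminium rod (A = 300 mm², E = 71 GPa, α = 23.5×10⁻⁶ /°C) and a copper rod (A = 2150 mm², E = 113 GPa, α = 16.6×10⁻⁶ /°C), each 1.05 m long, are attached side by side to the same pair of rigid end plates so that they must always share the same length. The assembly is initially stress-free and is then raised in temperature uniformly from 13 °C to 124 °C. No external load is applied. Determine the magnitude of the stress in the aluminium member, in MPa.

Equilibrium of a rigid end plate with no external load gives equal and opposite internal forces ±P in the two members. Since α_{aluminium} > α_{copper}, heating drives the aluminium into compression and the copper into tension.
Equating the net (thermal + elastic) strains gives |α₁ − α₂|·ΔT = P·[1/(A₁E₁) + 1/(A₂E₂)].
|α₁ − α₂|·ΔT = 6.9×10⁻⁶ × 111 = 0.0007659.
1/(A₁E₁) + 1/(A₂E₂) = 1/(300×71×10³) + 1/(2150×113×10³) = 5.106×10⁻⁸ N⁻¹.
P = 0.0007659 / 5.106×10⁻⁸ = 15000 N = 15 kN.
σ_{aluminium} = P/A₁ = 15000/300 = 50 MPa, compressive.

σ ≈ 50 MPa (compressive)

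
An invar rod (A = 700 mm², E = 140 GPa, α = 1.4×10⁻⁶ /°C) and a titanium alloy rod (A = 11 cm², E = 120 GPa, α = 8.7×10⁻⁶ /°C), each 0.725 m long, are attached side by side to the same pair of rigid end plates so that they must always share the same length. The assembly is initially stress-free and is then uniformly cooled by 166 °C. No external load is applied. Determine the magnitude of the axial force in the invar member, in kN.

P ≈ 68.2 kN (compressive in the invar)

Both members must finish at the same length. With the larger α, the titanium alloy tends to over-contract; the plates restrain it, putting the titanium alloy in tension and the invar in compression. With no external load the two internal forces are equal and opposite, magnitude P.
Compatibility of the two members (thermal + elastic change equal): (α₁ − α₂)ΔT = P·[1/(A₁E₁) + 1/(A₂E₂)].
|α₁ − α₂|·ΔT = 7.3×10⁻⁶ × 166 = 0.001212.
1/(A₁E₁) + 1/(A₂E₂) = 1/(700×140×10³) + 1/(1100×120×10³) = 1.778×10⁻⁸ N⁻¹.
P = 0.001212 / 1.778×10⁻⁸ = 68160 N = 68.16 kN.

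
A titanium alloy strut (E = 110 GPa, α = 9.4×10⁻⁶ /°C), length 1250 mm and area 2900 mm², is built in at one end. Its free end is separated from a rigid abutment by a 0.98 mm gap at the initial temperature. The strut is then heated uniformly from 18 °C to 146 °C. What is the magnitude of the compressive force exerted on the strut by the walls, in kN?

If the wall were absent the strut would grow by αΔT L = 9.4×10⁻⁶ × 128 × 1250 = 1.504 mm.
This exceeds the 0.98 mm gap, so the wall pushes back. The portion of expansion that must be recovered elastically is δ_free − gap = 1.504 − 0.98 = 0.524 mm.
So σ = E(δ_free − g)/L = 110×10³ × 0.524/1250 = 46.11 MPa.
Force on the wall = σA = 46.11 × 2900 mm² = 133.7 kN.

P ≈ 134 kN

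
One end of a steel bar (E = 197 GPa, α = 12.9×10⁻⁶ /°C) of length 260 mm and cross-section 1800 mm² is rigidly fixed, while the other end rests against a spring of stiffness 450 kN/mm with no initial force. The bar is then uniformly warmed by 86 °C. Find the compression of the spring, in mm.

δ ≈ 0.217 mm

The unrestrained thermal change is αΔT L = 12.9×10⁻⁶ × 86 × 260 = 0.2884 mm.
Let P be the compressive force at the spring. The bar shortens elastically by PL/(AE) and the spring compresses by P/k; together these equal δ_free.
So P = δ_free / [L/(AE) + 1/k] = 0.2884 / [ 260/(1800×197×10³) + 1/(450×10³) ].
P = 0.2884 / 2.955×10⁻⁶ = 97600 N.
Spring compression = P/k = 97600/(450×10³) = 0.2169 mm.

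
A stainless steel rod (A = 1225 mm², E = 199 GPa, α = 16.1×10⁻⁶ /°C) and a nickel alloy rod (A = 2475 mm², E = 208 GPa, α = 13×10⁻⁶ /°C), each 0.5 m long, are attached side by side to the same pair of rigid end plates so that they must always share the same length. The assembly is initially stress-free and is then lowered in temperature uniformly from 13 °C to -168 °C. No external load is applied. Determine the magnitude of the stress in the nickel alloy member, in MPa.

σ ≈ 37.5 MPa (compressive)

Both members must finish at the same length. With the larger α, the stainless steel tends to over-contract; the plates restrain it, putting the stainless steel in tension and the nickel alloy in compression. With no external load the two internal forces are equal and opposite, magnitude P.
Setting the final lengths equal and cancelling L: (α₁ − α₂)ΔT = P/(A₁E₁) + P/(A₂E₂).
|α₁ − α₂|·ΔT = 3.1×10⁻⁶ × 181 = 0.0005611.
1/(A₁E₁) + 1/(A₂E₂) = 1/(1225×199×10³) + 1/(2475×208×10³) = 6.045×10⁻⁹ N⁻¹.
P = 0.0005611 / 6.045×10⁻⁹ = 92830 N = 92.83 kN.
σ_{nickel alloy} = P/A₂ = 92830/2475 = 37.51 MPa, compressive.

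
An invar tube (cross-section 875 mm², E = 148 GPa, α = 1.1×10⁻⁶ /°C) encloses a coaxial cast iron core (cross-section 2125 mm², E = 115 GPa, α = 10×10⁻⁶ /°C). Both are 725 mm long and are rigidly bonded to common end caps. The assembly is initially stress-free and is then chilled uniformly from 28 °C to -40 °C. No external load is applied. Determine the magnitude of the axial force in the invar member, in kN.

P ≈ 51.2 kN (compressive in the invar)

The cast iron has the larger α, so on cooling it would change length more than the invar if both were free. The rigid plates force a common final length, so the cast iron is put into tension and the invar into compression, with equal and opposite forces P (no external load).
Setting the final lengths equal and cancelling L: (α₁ − α₂)ΔT = P/(A₁E₁) + P/(A₂E₂).
|α₁ − α₂|·ΔT = 8.9×10⁻⁶ × 68 = 0.0006052.
1/(A₁E₁) + 1/(A₂E₂) = 1/(875×148×10³) + 1/(2125×115×10³) = 1.181×10⁻⁸ N⁻¹.
So P = 0.0006052 / 1.181×10⁻⁸ = 51.23 kN.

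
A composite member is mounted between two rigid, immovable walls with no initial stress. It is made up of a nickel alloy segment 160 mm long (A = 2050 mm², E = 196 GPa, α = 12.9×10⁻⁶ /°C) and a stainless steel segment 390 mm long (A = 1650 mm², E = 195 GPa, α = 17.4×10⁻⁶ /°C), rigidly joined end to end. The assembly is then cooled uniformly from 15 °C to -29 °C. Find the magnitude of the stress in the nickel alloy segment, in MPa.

σ ≈ 118 MPa (tensile)

With the walls removed the bar would change length by δ_free = Σ αᵢΔT Lᵢ = 12.9×10⁻⁶×44×160 + 17.4×10⁻⁶×44×390 = 0.3894 mm.
Since the ends are fixed, an axial force P builds up, equal in every segment, with P · Σ Lᵢ/(AᵢEᵢ) = δ_free.
Σ Lᵢ/(AᵢEᵢ) = 160/(2050×196×10³) + 390/(1650×195×10³) = 1.61×10⁻⁶ mm/N.
P = 0.3894 / 1.61×10⁻⁶ = 241800 N = 241.8 kN, tensile.
σ_{nickel alloy} = P / A = 241800 / 2050 = 118 MPa.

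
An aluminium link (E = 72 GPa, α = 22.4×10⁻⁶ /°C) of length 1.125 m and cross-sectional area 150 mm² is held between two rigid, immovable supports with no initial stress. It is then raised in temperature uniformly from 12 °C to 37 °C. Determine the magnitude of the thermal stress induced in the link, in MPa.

Because both ends are immovable the net strain is zero, and the suppressed thermal strain is αΔT = 22.4×10⁻⁶ × 25 = 560×10⁻⁶.
Hence σ = E·αΔT = 72×10³ × 560×10⁻⁶ = 40.32 MPa, compressive.

σ ≈ 40.3 MPa (compressive)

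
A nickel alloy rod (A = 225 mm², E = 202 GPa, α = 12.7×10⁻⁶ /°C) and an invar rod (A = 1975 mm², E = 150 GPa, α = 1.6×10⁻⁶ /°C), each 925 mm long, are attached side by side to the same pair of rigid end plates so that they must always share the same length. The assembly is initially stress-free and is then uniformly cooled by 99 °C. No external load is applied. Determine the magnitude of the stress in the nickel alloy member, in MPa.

σ ≈ 192 MPa (tensile)

Equilibrium of a rigid end plate with no external load gives equal and opposite internal forces ±P in the two members. Since α_{nickel alloy} > α_{invar}, cooling drives the nickel alloy into tension and the invar into compression.
Equating the net (thermal + elastic) strains gives |α₁ − α₂|·ΔT = P·[1/(A₁E₁) + 1/(A₂E₂)].
|α₁ − α₂|·ΔT = 11.1×10⁻⁶ × 99 = 0.001099.
1/(A₁E₁) + 1/(A₂E₂) = 1/(225×202×10³) + 1/(1975×150×10³) = 2.538×10⁻⁸ N⁻¹.
P = 0.001099 / 2.538×10⁻⁸ = 43300 N = 43.3 kN.
σ_{nickel alloy} = P/A₁ = 43300/225 = 192.5 MPa, tensile.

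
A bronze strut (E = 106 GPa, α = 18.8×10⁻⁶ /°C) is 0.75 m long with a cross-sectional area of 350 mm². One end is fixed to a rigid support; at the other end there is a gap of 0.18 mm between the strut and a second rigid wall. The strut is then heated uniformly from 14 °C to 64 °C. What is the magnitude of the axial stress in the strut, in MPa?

σ ≈ 74.2 MPa (compressive)

If the wall were absent the strut would grow by αΔT L = 18.8×10⁻⁶ × 50 × 750 = 0.705 mm.
After closing the 0.18 mm clearance, 0.705 − 0.18 = 0.525 mm of expansion remains to be suppressed by the wall.
Compatibility: PL/(AE) = 0.525 mm, so σ = P/A = E × (0.525/750) = 74.2 MPa.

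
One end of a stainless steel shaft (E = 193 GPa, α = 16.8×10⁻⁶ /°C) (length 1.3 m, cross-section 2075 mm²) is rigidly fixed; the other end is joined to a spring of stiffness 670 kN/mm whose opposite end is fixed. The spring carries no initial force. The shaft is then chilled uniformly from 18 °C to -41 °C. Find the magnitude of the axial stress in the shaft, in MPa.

Free thermal contraction: δ_free = αΔT L = 16.8×10⁻⁶ × 59 × 1300 = 1.289 mm.
Let P be the tensile force in the spring. The shaft extends elastically by PL/(AE) and the spring stretches by P/k; together these equal δ_free.
P [ L/(AE) + 1/k ] = δ_free → P [ 1300/(2075×193×10³) + 1/(670×10³) ] = 1.289.
P = 1.289 / 4.739×10⁻⁶ = 271900 N.
σ = P/A = 271900/2075 = 131 MPa.

σ ≈ 131 MPa (tensile)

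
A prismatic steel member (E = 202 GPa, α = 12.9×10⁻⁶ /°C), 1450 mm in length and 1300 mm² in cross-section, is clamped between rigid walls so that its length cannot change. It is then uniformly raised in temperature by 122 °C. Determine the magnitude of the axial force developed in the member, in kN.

P ≈ 413 kN (compressive)

With zero net strain, σ = E·αΔT = 202 GPa × 12.9×10⁻⁶ × 122 = 317.9 MPa.
Then P = σA = 317.9 × 1300 mm² = 413.3 kN, compressive.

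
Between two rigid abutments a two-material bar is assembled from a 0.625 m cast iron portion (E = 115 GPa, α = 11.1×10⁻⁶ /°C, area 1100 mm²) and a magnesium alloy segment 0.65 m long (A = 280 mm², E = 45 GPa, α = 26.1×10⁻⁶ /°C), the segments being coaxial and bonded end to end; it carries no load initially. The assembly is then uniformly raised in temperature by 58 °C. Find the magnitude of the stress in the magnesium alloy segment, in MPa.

σ ≈ 87.6 MPa (compressive)

If the supports were absent, the total length change would be Σ αᵢΔT Lᵢ = 11.1×10⁻⁶×58×625 + 26.1×10⁻⁶×58×650 = 1.386 mm.
The rigid supports impose zero overall length change; the single axial force P common to all segments must satisfy P Σ Lᵢ/(AᵢEᵢ) = δ_free.
The series flexibility is Σ Lᵢ/(AᵢEᵢ) = 625/(1100×115×10³) + 650/(280×45×10³) = 5.653×10⁻⁵ mm/N.
So P = 1.386 / 5.653×10⁻⁵ = 24.52 kN, compressive.
σ_{magnesium alloy} = P / A = 24520 / 280 = 87.59 MPa.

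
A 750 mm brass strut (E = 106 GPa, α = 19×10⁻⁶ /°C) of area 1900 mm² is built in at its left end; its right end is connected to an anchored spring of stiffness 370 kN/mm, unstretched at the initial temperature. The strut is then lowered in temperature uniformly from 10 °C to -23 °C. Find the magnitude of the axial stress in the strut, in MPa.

Free thermal contraction: δ_free = αΔT L = 19×10⁻⁶ × 33 × 750 = 0.4702 mm.
Let P be the tensile force in the spring. The strut extends elastically by PL/(AE) and the spring stretches by P/k; together these equal δ_free.
So P = δ_free / [L/(AE) + 1/k] = 0.4702 / [ 750/(1900×106×10³) + 1/(370×10³) ].
P = 0.4702 / 6.427×10⁻⁶ = 73170 N.
σ = P/A = 73170/1900 = 38.51 MPa.

σ ≈ 38.5 MPa (tensile)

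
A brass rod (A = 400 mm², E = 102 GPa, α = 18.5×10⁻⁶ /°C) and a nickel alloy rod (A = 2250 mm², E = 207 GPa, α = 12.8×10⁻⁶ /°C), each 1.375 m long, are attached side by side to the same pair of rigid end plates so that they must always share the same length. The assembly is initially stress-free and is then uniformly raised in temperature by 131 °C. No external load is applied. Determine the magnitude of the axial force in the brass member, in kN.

Both members must finish at the same length. With the larger α, the brass tends to over-expand; the plates restrain it, putting the brass in compression and the nickel alloy in tension. With no external load the two internal forces are equal and opposite, magnitude P.
Setting the final lengths equal and cancelling L: (α₁ − α₂)ΔT = P/(A₁E₁) + P/(A₂E₂).
|α₁ − α₂|·ΔT = 5.7×10⁻⁶ × 131 = 0.0007467.
1/(A₁E₁) + 1/(A₂E₂) = 1/(400×102×10³) + 1/(2250×207×10³) = 2.666×10⁻⁸ N⁻¹.
P = 0.0007467 / 2.666×10⁻⁸ = 28010 N = 28.01 kN.

P ≈ 28 kN (compressive in the brass)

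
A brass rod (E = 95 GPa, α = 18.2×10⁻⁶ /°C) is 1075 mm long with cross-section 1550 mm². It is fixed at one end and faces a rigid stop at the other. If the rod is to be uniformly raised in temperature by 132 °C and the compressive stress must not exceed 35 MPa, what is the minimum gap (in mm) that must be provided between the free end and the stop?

g ≈ 2.19 mm

With no wall the rod would lengthen by αΔT L = 18.2×10⁻⁶ × 132 × 1075 = 2.583 mm.
A stress of 35 MPa corresponds to the wall pushing the rod back by σL/E = 35×1075/(95×10³) = 0.3961 mm.
The gap must absorb the remainder: g_min = 2.583 − 0.3961 = 2.187 mm.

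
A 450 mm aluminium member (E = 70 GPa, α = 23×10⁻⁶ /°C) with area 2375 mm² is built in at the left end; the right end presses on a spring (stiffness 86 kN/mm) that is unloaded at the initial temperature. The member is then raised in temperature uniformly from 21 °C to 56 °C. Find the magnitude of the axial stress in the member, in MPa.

If the spring were absent the member would lengthen by αΔT L = 23×10⁻⁶ × 35 × 450 = 0.3623 mm.
With a force P in the spring, the elastic change of the member is PL/(AE) and that of the spring is P/k; compatibility requires their sum to equal δ_free.
So P = δ_free / [L/(AE) + 1/k] = 0.3623 / [ 450/(2375×70×10³) + 1/(86×10³) ].
P = 0.3623 / 1.433×10⁻⁵ = 25270 N.
σ = P/A = 25270/2375 = 10.64 MPa.

σ ≈ 10.6 MPa (compressive)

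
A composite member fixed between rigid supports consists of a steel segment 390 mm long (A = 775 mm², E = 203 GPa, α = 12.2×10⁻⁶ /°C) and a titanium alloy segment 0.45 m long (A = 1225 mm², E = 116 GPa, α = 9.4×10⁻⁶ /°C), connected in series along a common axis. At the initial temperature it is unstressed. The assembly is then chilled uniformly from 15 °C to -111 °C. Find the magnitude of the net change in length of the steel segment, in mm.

With the walls removed the bar would change length by δ_free = Σ αᵢΔT Lᵢ = 12.2×10⁻⁶×126×390 + 9.4×10⁻⁶×126×450 = 1.132 mm.
The rigid supports impose zero overall length change; the single axial force P common to all segments must satisfy P Σ Lᵢ/(AᵢEᵢ) = δ_free.
Σ Lᵢ/(AᵢEᵢ) = 390/(775×203×10³) + 450/(1225×116×10³) = 5.646×10⁻⁶ mm/N.
Hence P = δ_free / Σ(L/AE) = 1.132/5.646×10⁻⁶ = 200.6 kN (tensile).
For the steel segment, free thermal change = 12.2×10⁻⁶×126×390 = 0.5995 mm and elastic change from P = 200600×390/(775×203×10³) = 0.4973 mm; these oppose, so the net change is 0.102 mm (segment shortens).

|ΔL| ≈ 0.102 mm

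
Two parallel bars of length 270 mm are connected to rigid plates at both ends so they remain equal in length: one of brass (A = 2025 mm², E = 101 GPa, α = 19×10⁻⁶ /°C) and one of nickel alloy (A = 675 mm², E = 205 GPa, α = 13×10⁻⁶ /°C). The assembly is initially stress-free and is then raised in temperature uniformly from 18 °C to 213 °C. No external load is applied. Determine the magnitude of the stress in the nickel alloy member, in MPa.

Both members must finish at the same length. With the larger α, the brass tends to over-expand; the plates restrain it, putting the brass in compression and the nickel alloy in tension. With no external load the two internal forces are equal and opposite, magnitude P.
Compatibility of the two members (thermal + elastic change equal): (α₁ − α₂)ΔT = P·[1/(A₁E₁) + 1/(A₂E₂)].
|α₁ − α₂|·ΔT = 6×10⁻⁶ × 195 = 0.00117.
1/(A₁E₁) + 1/(A₂E₂) = 1/(2025×101×10³) + 1/(675×205×10³) = 1.212×10⁻⁸ N⁻¹.
So P = 0.00117 / 1.212×10⁻⁸ = 96.57 kN.
σ_{nickel alloy} = P/A₂ = 96570/675 = 143.1 MPa, tensile.

σ ≈ 143 MPa (tensile)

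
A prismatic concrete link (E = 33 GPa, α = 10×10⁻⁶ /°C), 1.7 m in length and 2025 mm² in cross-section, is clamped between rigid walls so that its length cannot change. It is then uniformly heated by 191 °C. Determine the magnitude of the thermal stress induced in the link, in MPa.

The supports are rigid, so the total axial strain is zero. The restrained thermal strain is ε = αΔT = 10×10⁻⁶ × 191 = 1910×10⁻⁶.
Hence σ = E·αΔT = 33×10³ × 1910×10⁻⁶ = 63.03 MPa, compressive.

σ ≈ 63 MPa (compressive)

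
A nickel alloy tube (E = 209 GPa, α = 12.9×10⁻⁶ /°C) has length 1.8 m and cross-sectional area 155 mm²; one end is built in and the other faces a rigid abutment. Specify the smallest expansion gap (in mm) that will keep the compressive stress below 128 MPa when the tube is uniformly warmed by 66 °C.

With no wall the tube would lengthen by αΔT L = 12.9×10⁻⁶ × 66 × 1800 = 1.533 mm.
At the allowable stress the elastic shortening the wall may impose is σL/E = 128 × 1800 / (209×10³) = 1.102 mm.
So the gap has to take up the difference, g_min = δ_free − σL/E = 1.533 − 1.102 = 0.4301 mm.

g ≈ 0.43 mm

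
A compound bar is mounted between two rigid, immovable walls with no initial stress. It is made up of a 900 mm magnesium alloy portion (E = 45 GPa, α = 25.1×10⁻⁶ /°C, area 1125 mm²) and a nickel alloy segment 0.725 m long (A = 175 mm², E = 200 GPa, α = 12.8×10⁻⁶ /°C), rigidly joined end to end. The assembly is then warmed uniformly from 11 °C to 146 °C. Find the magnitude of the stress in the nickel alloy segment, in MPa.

σ ≈ 639 MPa (compressive)

With the walls removed the bar would change length by δ_free = Σ αᵢΔT Lᵢ = 25.1×10⁻⁶×135×900 + 12.8×10⁻⁶×135×725 = 4.302 mm.
The rigid supports impose zero overall length change; the single axial force P common to all segments must satisfy P Σ Lᵢ/(AᵢEᵢ) = δ_free.
The series flexibility is Σ Lᵢ/(AᵢEᵢ) = 900/(1125×45×10³) + 725/(175×200×10³) = 3.849×10⁻⁵ mm/N.
So P = 4.302 / 3.849×10⁻⁵ = 111.8 kN, compressive.
σ_{nickel alloy} = P / A = 111800 / 175 = 638.7 MPa.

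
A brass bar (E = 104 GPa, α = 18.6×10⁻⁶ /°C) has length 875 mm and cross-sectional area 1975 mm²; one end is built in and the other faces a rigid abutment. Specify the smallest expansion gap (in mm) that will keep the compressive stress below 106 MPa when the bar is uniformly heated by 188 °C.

Free expansion if unrestrained: δ_free = αΔT L = 18.6×10⁻⁶ × 188 × 875 = 3.06 mm.
At the allowable stress the elastic shortening the wall may impose is σL/E = 106 × 875 / (104×10³) = 0.8918 mm.
The gap must absorb the remainder: g_min = 3.06 − 0.8918 = 2.168 mm.

g ≈ 2.17 mm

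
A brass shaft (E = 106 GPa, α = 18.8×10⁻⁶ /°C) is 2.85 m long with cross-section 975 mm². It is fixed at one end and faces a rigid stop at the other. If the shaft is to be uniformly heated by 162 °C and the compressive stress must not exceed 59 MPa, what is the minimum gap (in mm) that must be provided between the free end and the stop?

With no wall the shaft would lengthen by αΔT L = 18.8×10⁻⁶ × 162 × 2850 = 8.68 mm.
At the allowable stress the elastic shortening the wall may impose is σL/E = 59 × 2850 / (106×10³) = 1.586 mm.
So the gap has to take up the difference, g_min = δ_free − σL/E = 8.68 − 1.586 = 7.094 mm.

g ≈ 7.09 mm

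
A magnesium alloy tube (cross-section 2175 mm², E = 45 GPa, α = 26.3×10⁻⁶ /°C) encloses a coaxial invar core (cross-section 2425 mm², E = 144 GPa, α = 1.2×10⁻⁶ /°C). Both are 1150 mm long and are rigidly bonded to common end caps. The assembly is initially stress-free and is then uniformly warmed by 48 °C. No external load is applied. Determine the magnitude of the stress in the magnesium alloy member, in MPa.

σ ≈ 42.3 MPa (compressive)

Equilibrium of a rigid end plate with no external load gives equal and opposite internal forces ±P in the two members. Since α_{magnesium alloy} > α_{invar}, heating drives the magnesium alloy into compression and the invar into tension.
Compatibility of the two members (thermal + elastic change equal): (α₁ − α₂)ΔT = P·[1/(A₁E₁) + 1/(A₂E₂)].
|α₁ − α₂|·ΔT = 25.1×10⁻⁶ × 48 = 0.001205.
1/(A₁E₁) + 1/(A₂E₂) = 1/(2175×45×10³) + 1/(2425×144×10³) = 1.308×10⁻⁸ N⁻¹.
P = 0.001205 / 1.308×10⁻⁸ = 92100 N = 92.1 kN.
σ_{magnesium alloy} = P/A₁ = 92100/2175 = 42.35 MPa, compressive.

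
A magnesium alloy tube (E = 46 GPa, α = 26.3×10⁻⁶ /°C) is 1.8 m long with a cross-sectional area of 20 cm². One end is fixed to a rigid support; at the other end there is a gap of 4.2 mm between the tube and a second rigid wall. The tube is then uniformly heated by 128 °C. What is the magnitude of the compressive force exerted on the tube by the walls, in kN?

P ≈ 95 kN

If the wall were absent the tube would grow by αΔT L = 26.3×10⁻⁶ × 128 × 1800 = 6.06 mm.
The gap closes (δ_free > 4.2 mm) and the wall then resists a further 6.06 − 4.2 = 1.86 mm of expansion.
Compatibility: PL/(AE) = 1.86 mm, so σ = P/A = E × (1.86/1800) = 47.52 MPa.
P = σA = 47.52 × 2000 = 95.04 kN.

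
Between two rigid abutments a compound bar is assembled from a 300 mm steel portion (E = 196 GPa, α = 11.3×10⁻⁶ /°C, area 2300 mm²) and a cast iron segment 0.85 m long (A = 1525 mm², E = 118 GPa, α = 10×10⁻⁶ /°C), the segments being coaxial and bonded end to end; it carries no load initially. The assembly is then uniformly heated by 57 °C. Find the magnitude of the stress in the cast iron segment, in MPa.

σ ≈ 82.5 MPa (compressive)

If the supports were absent, the total length change would be Σ αᵢΔT Lᵢ = 11.3×10⁻⁶×57×300 + 10×10⁻⁶×57×850 = 0.6777 mm.
The rigid supports impose zero overall length change; the single axial force P common to all segments must satisfy P Σ Lᵢ/(AᵢEᵢ) = δ_free.
Σ Lᵢ/(AᵢEᵢ) = 300/(2300×196×10³) + 850/(1525×118×10³) = 5.389×10⁻⁶ mm/N.
So P = 0.6777 / 5.389×10⁻⁶ = 125.8 kN, compressive.
σ_{cast iron} = P / A = 125800 / 1525 = 82.47 MPa.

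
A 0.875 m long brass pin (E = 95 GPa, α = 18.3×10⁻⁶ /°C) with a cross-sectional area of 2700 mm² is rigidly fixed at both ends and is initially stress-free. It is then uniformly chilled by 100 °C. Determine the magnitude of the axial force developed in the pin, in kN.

Full restraint means ε = 0, so the stress is σ = EαΔT = 95×10³ × 18.3×10⁻⁶ × 100 = 173.8 MPa.
Then P = σA = 173.8 × 2700 mm² = 469.4 kN, tensile.

P ≈ 469 kN (tensile)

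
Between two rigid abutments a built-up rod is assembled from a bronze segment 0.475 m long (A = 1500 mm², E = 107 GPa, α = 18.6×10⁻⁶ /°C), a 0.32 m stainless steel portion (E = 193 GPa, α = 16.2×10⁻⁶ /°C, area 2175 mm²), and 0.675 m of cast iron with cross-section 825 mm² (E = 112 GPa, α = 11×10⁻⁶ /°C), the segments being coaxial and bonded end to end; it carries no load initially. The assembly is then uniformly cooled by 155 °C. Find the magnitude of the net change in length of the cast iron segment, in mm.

|ΔL| ≈ 1.05 mm

With the walls removed the bar would change length by δ_free = Σ αᵢΔT Lᵢ = 18.6×10⁻⁶×155×475 + 16.2×10⁻⁶×155×320 + 11×10⁻⁶×155×675 = 3.324 mm.
The walls prevent any net length change, so an axial force P (same in every segment) develops. Compatibility: P · Σ Lᵢ/(AᵢEᵢ) = δ_free.
Σ Lᵢ/(AᵢEᵢ) = 475/(1500×107×10³) + 320/(2175×193×10³) + 675/(825×112×10³) = 1.103×10⁻⁵ mm/N.
Hence P = δ_free / Σ(L/AE) = 3.324/1.103×10⁻⁵ = 301.4 kN (tensile).
For the cast iron segment, free thermal change = 11×10⁻⁶×155×675 = 1.151 mm and elastic change from P = 301400×675/(825×112×10³) = 2.202 mm; these oppose, so the net change is 1.05 mm (segment lengthens).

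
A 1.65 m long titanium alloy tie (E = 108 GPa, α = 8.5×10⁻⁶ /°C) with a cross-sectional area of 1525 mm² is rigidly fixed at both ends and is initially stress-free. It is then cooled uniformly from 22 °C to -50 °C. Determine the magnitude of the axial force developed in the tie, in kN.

P ≈ 101 kN (tensile)

Full restraint means ε = 0, so the stress is σ = EαΔT = 108×10³ × 8.5×10⁻⁶ × 72 = 66.1 MPa.
Axial force P = σA = 66.1 × 1525 = 100800 N = 100.8 kN, tensile.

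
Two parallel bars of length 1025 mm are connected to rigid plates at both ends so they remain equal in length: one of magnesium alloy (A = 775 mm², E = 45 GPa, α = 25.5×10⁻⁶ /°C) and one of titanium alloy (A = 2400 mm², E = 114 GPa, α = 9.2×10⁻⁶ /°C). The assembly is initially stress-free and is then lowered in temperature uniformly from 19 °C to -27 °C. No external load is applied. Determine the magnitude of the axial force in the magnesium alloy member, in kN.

Equilibrium of a rigid end plate with no external load gives equal and opposite internal forces ±P in the two members. Since α_{magnesium alloy} > α_{titanium alloy}, cooling drives the magnesium alloy into tension and the titanium alloy into compression.
Equating the net (thermal + elastic) strains gives |α₁ − α₂|·ΔT = P·[1/(A₁E₁) + 1/(A₂E₂)].
|α₁ − α₂|·ΔT = 16.3×10⁻⁶ × 46 = 0.0007498.
1/(A₁E₁) + 1/(A₂E₂) = 1/(775×45×10³) + 1/(2400×114×10³) = 3.233×10⁻⁸ N⁻¹.
P = 0.0007498 / 3.233×10⁻⁸ = 23190 N = 23.19 kN.

P ≈ 23.2 kN (tensile in the magnesium alloy)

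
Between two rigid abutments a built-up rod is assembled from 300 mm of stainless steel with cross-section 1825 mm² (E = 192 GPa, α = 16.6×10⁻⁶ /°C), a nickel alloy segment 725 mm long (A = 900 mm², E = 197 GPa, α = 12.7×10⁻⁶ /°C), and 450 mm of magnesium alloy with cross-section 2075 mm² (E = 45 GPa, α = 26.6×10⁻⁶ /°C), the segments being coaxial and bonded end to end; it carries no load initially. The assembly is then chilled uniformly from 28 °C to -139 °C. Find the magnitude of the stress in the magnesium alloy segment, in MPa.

σ ≈ 216 MPa (tensile)

If the supports were absent, the total length change would be Σ αᵢΔT Lᵢ = 16.6×10⁻⁶×167×300 + 12.7×10⁻⁶×167×725 + 26.6×10⁻⁶×167×450 = 4.368 mm.
Since the ends are fixed, an axial force P builds up, equal in every segment, with P · Σ Lᵢ/(AᵢEᵢ) = δ_free.
The series flexibility is Σ Lᵢ/(AᵢEᵢ) = 300/(1825×192×10³) + 725/(900×197×10³) + 450/(2075×45×10³) = 9.765×10⁻⁶ mm/N.
P = 4.368 / 9.765×10⁻⁶ = 447400 N = 447.4 kN, tensile.
σ_{magnesium alloy} = P / A = 447400 / 2075 = 215.6 MPa.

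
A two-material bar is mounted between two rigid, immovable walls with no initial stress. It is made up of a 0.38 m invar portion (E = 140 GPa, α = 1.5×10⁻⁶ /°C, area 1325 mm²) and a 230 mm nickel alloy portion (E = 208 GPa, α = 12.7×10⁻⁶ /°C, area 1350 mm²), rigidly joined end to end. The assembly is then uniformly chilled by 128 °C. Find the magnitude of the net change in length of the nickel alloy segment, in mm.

With the walls removed the bar would change length by δ_free = Σ αᵢΔT Lᵢ = 1.5×10⁻⁶×128×380 + 12.7×10⁻⁶×128×230 = 0.4468 mm.
The rigid supports impose zero overall length change; the single axial force P common to all segments must satisfy P Σ Lᵢ/(AᵢEᵢ) = δ_free.
Σ Lᵢ/(AᵢEᵢ) = 380/(1325×140×10³) + 230/(1350×208×10³) = 2.868×10⁻⁶ mm/N.
So P = 0.4468 / 2.868×10⁻⁶ = 155.8 kN, tensile.
For the nickel alloy segment, free thermal change = 12.7×10⁻⁶×128×230 = 0.3739 mm and elastic change from P = 155800×230/(1350×208×10³) = 0.1276 mm; these oppose, so the net change is 0.246 mm (segment shortens).

|ΔL| ≈ 0.246 mm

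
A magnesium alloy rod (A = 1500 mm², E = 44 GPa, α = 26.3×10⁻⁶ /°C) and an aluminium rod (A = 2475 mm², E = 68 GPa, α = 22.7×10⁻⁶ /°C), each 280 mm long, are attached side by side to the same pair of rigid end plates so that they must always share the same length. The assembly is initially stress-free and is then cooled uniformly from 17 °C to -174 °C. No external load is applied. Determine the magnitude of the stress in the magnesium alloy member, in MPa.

σ ≈ 21.7 MPa (tensile)

Equilibrium of a rigid end plate with no external load gives equal and opposite internal forces ±P in the two members. Since α_{magnesium alloy} > α_{aluminium}, cooling drives the magnesium alloy into tension and the aluminium into compression.
Compatibility of the two members (thermal + elastic change equal): (α₁ − α₂)ΔT = P·[1/(A₁E₁) + 1/(A₂E₂)].
|α₁ − α₂|·ΔT = 3.6×10⁻⁶ × 191 = 0.0006876.
1/(A₁E₁) + 1/(A₂E₂) = 1/(1500×44×10³) + 1/(2475×68×10³) = 2.109×10⁻⁸ N⁻¹.
P = 0.0006876 / 2.109×10⁻⁸ = 32600 N = 32.6 kN.
σ_{magnesium alloy} = P/A₁ = 32600/1500 = 21.73 MPa, tensile.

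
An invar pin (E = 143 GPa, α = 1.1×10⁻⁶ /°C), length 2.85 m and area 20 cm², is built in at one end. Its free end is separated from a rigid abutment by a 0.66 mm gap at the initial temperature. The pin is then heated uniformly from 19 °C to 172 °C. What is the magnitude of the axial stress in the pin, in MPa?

Free thermal elongation = αΔT L = 1.1×10⁻⁶ × 153 × 2850 = 0.4797 mm.
Since δ_free = 0.48 mm is less than the 0.66 mm gap, the pin never touches the wall. No axial force develops.

σ ≈ 0 MPa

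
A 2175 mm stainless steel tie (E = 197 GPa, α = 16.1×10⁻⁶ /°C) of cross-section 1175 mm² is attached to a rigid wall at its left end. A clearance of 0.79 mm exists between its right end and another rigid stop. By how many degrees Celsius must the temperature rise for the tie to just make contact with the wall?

ΔT ≈ 22.6 °C

The gap closes when αΔT L = 0.79 mm, since the tie is still unstressed at that instant.
So ΔT = g/(αL) = 0.79/(16.1×10⁻⁶ × 2175) = 22.56 °C.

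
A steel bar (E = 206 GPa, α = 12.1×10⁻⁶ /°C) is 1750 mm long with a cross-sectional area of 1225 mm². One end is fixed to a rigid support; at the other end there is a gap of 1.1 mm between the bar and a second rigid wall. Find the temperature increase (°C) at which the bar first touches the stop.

ΔT ≈ 51.9 °C

Contact occurs when the free expansion equals the gap: αΔT L = 1.1 mm.
ΔT = 1.1 / (12.1×10⁻⁶ × 1750) = 51.95 °C.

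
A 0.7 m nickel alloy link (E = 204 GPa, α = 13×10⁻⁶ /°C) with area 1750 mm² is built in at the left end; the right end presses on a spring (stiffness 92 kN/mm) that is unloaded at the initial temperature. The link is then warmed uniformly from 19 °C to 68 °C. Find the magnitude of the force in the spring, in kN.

P ≈ 34.8 kN

The unrestrained thermal change is αΔT L = 13×10⁻⁶ × 49 × 700 = 0.4459 mm.
Let P be the compressive force at the spring. The link shortens elastically by PL/(AE) and the spring compresses by P/k; together these equal δ_free.
P [ L/(AE) + 1/k ] = δ_free → P [ 700/(1750×204×10³) + 1/(92×10³) ] = 0.4459.
P = 0.4459 / 1.283×10⁻⁵ = 34750 N.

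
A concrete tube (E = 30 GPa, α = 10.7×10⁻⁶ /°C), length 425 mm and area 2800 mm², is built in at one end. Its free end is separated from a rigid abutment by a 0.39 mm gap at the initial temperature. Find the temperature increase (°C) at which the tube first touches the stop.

Contact occurs when the free expansion equals the gap: αΔT L = 0.39 mm.
So ΔT = g/(αL) = 0.39/(10.7×10⁻⁶ × 425) = 85.76 °C.

ΔT ≈ 85.8 °C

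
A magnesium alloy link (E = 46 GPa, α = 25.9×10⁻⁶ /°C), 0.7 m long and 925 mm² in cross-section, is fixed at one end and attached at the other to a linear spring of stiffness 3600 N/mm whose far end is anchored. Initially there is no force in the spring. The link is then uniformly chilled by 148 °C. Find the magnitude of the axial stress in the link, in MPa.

σ ≈ 9.86 MPa (tensile)

The unrestrained thermal change is αΔT L = 25.9×10⁻⁶ × 148 × 700 = 2.683 mm.
With a force P in the spring, the elastic change of the link is PL/(AE) and that of the spring is P/k; compatibility requires their sum to equal δ_free.
P [ L/(AE) + 1/k ] = δ_free → P [ 700/(925×46×10³) + 1/(3600) ] = 2.683.
P = 2.683 / 0.0002942 = 9120 N.
σ = P/A = 9120/925 = 9.859 MPa.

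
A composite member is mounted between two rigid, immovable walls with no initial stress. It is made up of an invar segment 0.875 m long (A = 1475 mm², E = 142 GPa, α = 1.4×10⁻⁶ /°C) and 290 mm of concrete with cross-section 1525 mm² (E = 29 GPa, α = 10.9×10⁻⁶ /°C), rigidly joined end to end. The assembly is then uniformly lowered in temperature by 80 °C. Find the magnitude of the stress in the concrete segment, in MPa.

σ ≈ 21.4 MPa (tensile)

If the supports were absent, the total length change would be Σ αᵢΔT Lᵢ = 1.4×10⁻⁶×80×875 + 10.9×10⁻⁶×80×290 = 0.3509 mm.
Since the ends are fixed, an axial force P builds up, equal in every segment, with P · Σ Lᵢ/(AᵢEᵢ) = δ_free.
Σ Lᵢ/(AᵢEᵢ) = 875/(1475×142×10³) + 290/(1525×29×10³) = 1.073×10⁻⁵ mm/N.
P = 0.3509 / 1.073×10⁻⁵ = 32690 N = 32.69 kN, tensile.
σ_{concrete} = P / A = 32690 / 1525 = 21.43 MPa.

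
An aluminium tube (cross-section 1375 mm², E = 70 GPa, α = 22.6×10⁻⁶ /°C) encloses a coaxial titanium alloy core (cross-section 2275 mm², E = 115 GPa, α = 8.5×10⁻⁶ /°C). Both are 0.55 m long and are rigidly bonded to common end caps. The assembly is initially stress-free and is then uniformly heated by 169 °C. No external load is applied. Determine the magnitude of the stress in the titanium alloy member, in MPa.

The aluminium has the larger α, so on heating it would change length more than the titanium alloy if both were free. The rigid plates force a common final length, so the aluminium is put into compression and the titanium alloy into tension, with equal and opposite forces P (no external load).
Equating the net (thermal + elastic) strains gives |α₁ − α₂|·ΔT = P·[1/(A₁E₁) + 1/(A₂E₂)].
|α₁ − α₂|·ΔT = 14.1×10⁻⁶ × 169 = 0.002383.
1/(A₁E₁) + 1/(A₂E₂) = 1/(1375×70×10³) + 1/(2275×115×10³) = 1.421×10⁻⁸ N⁻¹.
P = 0.002383 / 1.421×10⁻⁸ = 167700 N = 167.7 kN.
σ_{titanium alloy} = P/A₂ = 167700/2275 = 73.7 MPa, tensile.

σ ≈ 73.7 MPa (tensile)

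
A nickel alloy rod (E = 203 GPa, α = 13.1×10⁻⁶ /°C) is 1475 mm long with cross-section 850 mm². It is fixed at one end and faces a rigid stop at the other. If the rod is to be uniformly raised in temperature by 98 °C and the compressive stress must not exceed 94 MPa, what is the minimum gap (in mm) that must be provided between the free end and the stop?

g ≈ 1.21 mm

Free expansion if unrestrained: δ_free = αΔT L = 13.1×10⁻⁶ × 98 × 1475 = 1.894 mm.
A stress of 94 MPa corresponds to the wall pushing the rod back by σL/E = 94×1475/(203×10³) = 0.683 mm.
The gap must absorb the remainder: g_min = 1.894 − 0.683 = 1.211 mm.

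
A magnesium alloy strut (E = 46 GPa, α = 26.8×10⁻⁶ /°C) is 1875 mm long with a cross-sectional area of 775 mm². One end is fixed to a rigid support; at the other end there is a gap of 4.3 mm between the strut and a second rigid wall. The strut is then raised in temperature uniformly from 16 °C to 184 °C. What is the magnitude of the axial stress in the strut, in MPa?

Unrestrained expansion: δ_free = αΔT L = 26.8×10⁻⁶ × 168 × 1875 = 8.442 mm.
After closing the 4.3 mm clearance, 8.442 − 4.3 = 4.142 mm of expansion remains to be suppressed by the wall.
Compatibility: PL/(AE) = 4.142 mm, so σ = P/A = E × (4.142/1875) = 101.6 MPa.

σ ≈ 102 MPa (compressive)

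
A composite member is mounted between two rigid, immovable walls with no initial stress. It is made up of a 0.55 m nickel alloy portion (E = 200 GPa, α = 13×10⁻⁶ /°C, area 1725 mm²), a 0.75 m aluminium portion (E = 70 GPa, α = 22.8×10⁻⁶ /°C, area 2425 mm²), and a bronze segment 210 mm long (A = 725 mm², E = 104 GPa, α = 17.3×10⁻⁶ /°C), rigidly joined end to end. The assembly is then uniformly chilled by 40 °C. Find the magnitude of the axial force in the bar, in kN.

P ≈ 127 kN (tensile)

If the supports were absent, the total length change would be Σ αᵢΔT Lᵢ = 13×10⁻⁶×40×550 + 22.8×10⁻⁶×40×750 + 17.3×10⁻⁶×40×210 = 1.115 mm.
The rigid supports impose zero overall length change; the single axial force P common to all segments must satisfy P Σ Lᵢ/(AᵢEᵢ) = δ_free.
The series flexibility is Σ Lᵢ/(AᵢEᵢ) = 550/(1725×200×10³) + 750/(2425×70×10³) + 210/(725×104×10³) = 8.798×10⁻⁶ mm/N.
So P = 1.115 / 8.798×10⁻⁶ = 126.8 kN, tensile.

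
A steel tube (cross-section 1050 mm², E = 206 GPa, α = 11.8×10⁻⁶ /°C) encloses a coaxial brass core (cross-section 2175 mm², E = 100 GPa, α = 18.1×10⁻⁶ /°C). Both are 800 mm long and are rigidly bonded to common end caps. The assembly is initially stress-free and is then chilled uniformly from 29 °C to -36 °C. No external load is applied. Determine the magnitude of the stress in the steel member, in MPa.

σ ≈ 42.3 MPa (compressive)

Equilibrium of a rigid end plate with no external load gives equal and opposite internal forces ±P in the two members. Since α_{brass} > α_{steel}, cooling drives the brass into tension and the steel into compression.
Compatibility of the two members (thermal + elastic change equal): (α₁ − α₂)ΔT = P·[1/(A₁E₁) + 1/(A₂E₂)].
|α₁ − α₂|·ΔT = 6.3×10⁻⁶ × 65 = 0.0004095.
1/(A₁E₁) + 1/(A₂E₂) = 1/(1050×206×10³) + 1/(2175×100×10³) = 9.221×10⁻⁹ N⁻¹.
P = 0.0004095 / 9.221×10⁻⁹ = 44410 N = 44.41 kN.
σ_{steel} = P/A₁ = 44410/1050 = 42.3 MPa, compressive.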